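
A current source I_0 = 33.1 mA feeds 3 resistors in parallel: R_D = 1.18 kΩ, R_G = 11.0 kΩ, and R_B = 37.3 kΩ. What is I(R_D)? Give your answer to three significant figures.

Conductances: ΣG = 1/1.18 + 1/11.0 + 1/37.3 = 0.9652 (1/kΩ).
Current divider: I(R_D) = I_0 · G_k/ΣG = 33.1 × (0.8475/0.9652) = 33.1 × 0.8780 = 29.06 mA.

I ≈ 29.1 mA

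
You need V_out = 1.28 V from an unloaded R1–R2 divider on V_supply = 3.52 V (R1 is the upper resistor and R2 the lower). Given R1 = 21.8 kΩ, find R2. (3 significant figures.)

V_out/V_supply = R2/(R1+R2) = 0.3636.
R2 = R1 · 0.3636/(1 − 0.3636) = 12.46 kΩ.

R2 ≈ 12.5 kΩ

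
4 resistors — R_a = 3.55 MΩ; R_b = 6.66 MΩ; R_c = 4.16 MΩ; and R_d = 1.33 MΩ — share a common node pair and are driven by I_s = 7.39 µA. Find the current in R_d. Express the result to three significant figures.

Total conductance ΣG = 1/3.55 + 1/6.66 + 1/4.16 + 1/1.33 = 1.424 (units of 1/MΩ).
Current divider: I(R_d) = I_s · G_k/ΣG = 7.39 × (0.7519/1.424) = 7.39 × 0.5280 = 3.902 µA.

I ≈ 3.90 µA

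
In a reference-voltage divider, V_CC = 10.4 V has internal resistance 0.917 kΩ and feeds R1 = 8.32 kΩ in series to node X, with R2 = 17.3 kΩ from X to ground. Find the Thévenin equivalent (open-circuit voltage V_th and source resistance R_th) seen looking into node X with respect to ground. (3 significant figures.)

R1' = 0.917 + 8.32 = 9.237 kΩ (source resistance + R1).
With X open, the divider is unloaded: V_th = 10.4 × 17.3/26.54 = 6.780 V.
Looking into X with the source shorted: R_th = R1'·R2/(R1'+R2) = 9.237 × 17.3/26.54 = 6.022 kΩ.

V_th ≈ 6.78 V, R_th ≈ 6.02 kΩ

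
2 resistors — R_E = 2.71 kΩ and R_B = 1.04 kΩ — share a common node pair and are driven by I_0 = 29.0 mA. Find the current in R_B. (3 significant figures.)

I ≈ 21.0 mA

Two-branch current divider: I_k = I_0 · R_other/(R_1 + R_2).
So I = 29.0 × 2.71/3.750 = 20.96 mA.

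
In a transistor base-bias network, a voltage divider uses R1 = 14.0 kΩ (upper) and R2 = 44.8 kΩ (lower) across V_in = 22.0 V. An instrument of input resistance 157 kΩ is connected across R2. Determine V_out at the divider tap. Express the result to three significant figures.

The load sits in parallel with R2, giving an effective lower resistance R2' = R2·R_L/(R2+R_L) = 34.85 kΩ.
Now apply the divider: V_out = 22.0 × 0.7134 = 15.70 V.
(Unloaded it would be 16.8 V; the load pulls it down.)

V_out ≈ 15.7 V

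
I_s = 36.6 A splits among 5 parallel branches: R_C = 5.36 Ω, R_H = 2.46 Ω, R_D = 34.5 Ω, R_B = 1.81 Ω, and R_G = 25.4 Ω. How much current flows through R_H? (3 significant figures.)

I ≈ 12.3 A

Conductances: ΣG = 1/5.36 + 1/2.46 + 1/34.5 + 1/1.81 + 1/25.4 = 1.214 (1/Ω).
R_H takes the fraction G_k/ΣG = 0.4065/1.214 = 0.3349, so I = 36.6 × 0.3349 = 12.26 A.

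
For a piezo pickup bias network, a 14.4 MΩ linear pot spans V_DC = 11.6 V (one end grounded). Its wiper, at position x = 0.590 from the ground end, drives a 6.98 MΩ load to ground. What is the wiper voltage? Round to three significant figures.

Split the track: R_lower = x·R_p = 8.496 MΩ, R_upper = (1−x)·R_p = 5.904 MΩ.
Lower segment in parallel with the load: 8.496 ‖ 6.98 = 3.832 MΩ.
V_out = 11.6 × 3.832/(5.904 + 3.832) = 4.566 V.

V_out ≈ 4.57 V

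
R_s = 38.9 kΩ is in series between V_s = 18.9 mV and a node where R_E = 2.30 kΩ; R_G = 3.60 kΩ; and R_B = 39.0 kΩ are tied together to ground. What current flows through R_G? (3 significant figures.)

Equivalent of the parallel group: R_p = 1.355 kΩ.
V_A by voltage divider: V_A = 18.9 × 1.355/(38.9 + 1.355) = 0.6360 mV.
I(R_G) = V_A / R_G = 0.6360/3.60 = 0.1767 µA.

I ≈ 0.177 µA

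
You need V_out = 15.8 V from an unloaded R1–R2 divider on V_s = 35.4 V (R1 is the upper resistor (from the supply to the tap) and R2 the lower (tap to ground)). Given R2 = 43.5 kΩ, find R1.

Required fraction k = V_out/V_s = 0.4463.
Rearranging, R1 = R2·(1−k)/k = 43.5 × 1.241 = 53.96 kΩ.

R1 ≈ 54.0 kΩ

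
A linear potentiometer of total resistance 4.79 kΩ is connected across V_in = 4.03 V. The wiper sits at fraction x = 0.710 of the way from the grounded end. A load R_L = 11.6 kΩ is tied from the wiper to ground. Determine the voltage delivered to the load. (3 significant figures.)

V_out ≈ 2.64 V

Split the track: R_lower = x·R_p = 3.401 kΩ, R_upper = (1−x)·R_p = 1.389 kΩ.
Lower segment in parallel with the load: 3.401 ‖ 11.6 = 2.630 kΩ.
Loaded-divider output: V_out = 4.03 × 0.6544 = 2.637 V.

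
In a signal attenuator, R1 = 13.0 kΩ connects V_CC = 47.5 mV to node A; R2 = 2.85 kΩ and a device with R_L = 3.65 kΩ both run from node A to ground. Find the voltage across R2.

First combine the lower leg with the load: R2 ‖ R_L = 1.600 kΩ.
Voltage divider with the loaded lower leg: V_out = 47.5 × 1.600/(13.0 + 1.600) = 47.5 × 0.1096 = 5.207 mV.

V_out ≈ 5.21 mV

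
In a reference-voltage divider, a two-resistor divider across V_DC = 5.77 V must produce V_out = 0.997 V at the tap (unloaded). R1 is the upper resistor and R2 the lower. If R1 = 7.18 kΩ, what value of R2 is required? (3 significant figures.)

V_out/V_DC = R2/(R1+R2) = 0.1728.
R2 = R1 · 0.1728/(1 − 0.1728) = 1.500 kΩ.

R2 ≈ 1.50 kΩ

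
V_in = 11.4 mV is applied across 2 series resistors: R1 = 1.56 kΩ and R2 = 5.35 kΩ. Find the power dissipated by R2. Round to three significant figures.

P ≈ 14.6 nW

Series current I = V_in/ΣR = 11.4/6.910 = 1.650 µA.
V(R2) = I·R = 8.826 mV; P = V·I = 8.826 × 1.650 = 14.56 nW.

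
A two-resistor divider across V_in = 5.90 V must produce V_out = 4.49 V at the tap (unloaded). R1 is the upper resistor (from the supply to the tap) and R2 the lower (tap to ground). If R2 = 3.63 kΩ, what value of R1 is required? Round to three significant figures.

R1 ≈ 1.14 kΩ

The divider ratio is R2/(R1+R2) = 4.49/5.90 = 0.7610.
Rearranging, R1 = R2·(1−k)/k = 3.63 × 0.3140 = 1.140 kΩ.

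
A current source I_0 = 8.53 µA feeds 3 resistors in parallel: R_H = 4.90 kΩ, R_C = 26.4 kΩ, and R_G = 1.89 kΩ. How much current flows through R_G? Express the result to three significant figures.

ΣG = 1/4.90 + 1/26.4 + 1/1.89 = 0.7711.
R_G takes the fraction G_k/ΣG = 0.5291/0.7711 = 0.6862, so I = 8.53 × 0.6862 = 5.853 µA.

I ≈ 5.85 µA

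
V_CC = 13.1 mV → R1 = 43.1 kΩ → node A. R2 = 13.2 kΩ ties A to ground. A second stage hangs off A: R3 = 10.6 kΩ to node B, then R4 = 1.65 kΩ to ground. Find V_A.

V_A ≈ 1.68 mV

Node A sees R2 in parallel with the series input of stage 2, R3 + R4 = 12.25 kΩ.
Effective lower resistance at A: R2 ‖ 12.25 = 6.354 kΩ.
V_A = 13.1 × 6.354/(43.1 + 6.354) = 1.683 mV.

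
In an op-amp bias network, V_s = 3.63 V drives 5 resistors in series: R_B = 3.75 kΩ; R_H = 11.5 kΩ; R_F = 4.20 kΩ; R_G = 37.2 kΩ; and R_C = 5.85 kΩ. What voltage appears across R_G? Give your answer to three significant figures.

V ≈ 2.16 V

Total series resistance ΣR = 3.75 + 11.5 + 4.20 + 37.2 + 5.85 = 62.50 kΩ.
By the voltage-divider rule, V = 3.63 × 37.20/62.50 = 2.161 V.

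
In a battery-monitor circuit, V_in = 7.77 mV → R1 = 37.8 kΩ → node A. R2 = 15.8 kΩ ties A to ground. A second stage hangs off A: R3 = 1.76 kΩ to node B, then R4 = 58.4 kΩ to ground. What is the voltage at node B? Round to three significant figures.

V_B ≈ 1.88 mV

Looking into the second stage from A: R3 + R4 = 60.16 kΩ appears in parallel with R2.
Effective lower resistance at A: R2 ‖ 60.16 = 12.51 kΩ.
First divider: V_A = V_in · 12.51/(37.8 + 12.51) = 1.932 mV.
V_B = V_A × 0.9707 = 1.876 mV.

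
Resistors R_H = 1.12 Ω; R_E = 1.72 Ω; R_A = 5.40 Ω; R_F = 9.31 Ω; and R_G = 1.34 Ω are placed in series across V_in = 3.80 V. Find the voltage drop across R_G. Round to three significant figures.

V ≈ 0.270 V

Series total: ΣR = 1.12 + 1.72 + 5.40 + 9.31 + 1.34 = 18.89 Ω.
V = V_in · R/ΣR = 3.80 × 0.07094 = 0.2696 V.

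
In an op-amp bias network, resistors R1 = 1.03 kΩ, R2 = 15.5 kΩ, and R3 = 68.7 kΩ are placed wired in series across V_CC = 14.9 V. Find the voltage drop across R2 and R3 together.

V ≈ 14.7 V

Series total: ΣR = 1.03 + 15.5 + 68.7 = 85.23 kΩ.
R_{R2..R3} = 15.5 + 68.7 = 84.20 kΩ.
V = V_CC · R/ΣR = 14.9 × 0.9879 = 14.72 V.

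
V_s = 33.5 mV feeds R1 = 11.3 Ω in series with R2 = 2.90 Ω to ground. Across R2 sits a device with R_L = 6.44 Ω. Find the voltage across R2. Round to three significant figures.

V_out ≈ 5.04 mV

R2 ‖ R_L = (2.90 × 6.44)/(2.90 + 6.44) = 2.000 Ω.
Now apply the divider: V_out = 33.5 × 0.1503 = 5.037 mV.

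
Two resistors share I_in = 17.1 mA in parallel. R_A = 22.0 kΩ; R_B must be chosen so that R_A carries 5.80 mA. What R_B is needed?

R_B ≈ 11.3 kΩ

Two-branch current divider: I_A = I_in · R_B/(R_A + R_B).
5.80/17.1 = R_B/(R_A + R_B) → R_B = R_A · (0.3392)/(1 − 0.3392) = 22.0 × 0.5133 = 11.29 kΩ.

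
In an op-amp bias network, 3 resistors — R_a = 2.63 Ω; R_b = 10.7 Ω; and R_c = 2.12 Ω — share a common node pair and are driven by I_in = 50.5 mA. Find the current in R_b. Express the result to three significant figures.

I ≈ 4.99 mA

ΣG = 1/2.63 + 1/10.7 + 1/2.12 = 0.9454.
Current divider: I(R_b) = I_in · G_k/ΣG = 50.5 × (0.09346/0.9454) = 50.5 × 0.09886 = 4.992 mA.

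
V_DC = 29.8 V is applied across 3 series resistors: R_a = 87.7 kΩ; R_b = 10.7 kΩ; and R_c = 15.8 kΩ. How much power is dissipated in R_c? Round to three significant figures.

P ≈ 1.08 mW

The common current is I = 29.8/114.2 = 0.2609 mA.
V(R_c) = I·R = 4.123 V; P = V·I = 4.123 × 0.2609 = 1.076 mW.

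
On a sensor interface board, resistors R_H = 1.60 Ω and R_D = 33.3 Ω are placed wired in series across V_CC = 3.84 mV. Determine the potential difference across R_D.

ΣR = 1.60 + 33.3 = 34.90 Ω.
Voltage divider: V = V_CC · (33.30 / 34.90) = 3.84 × 0.9542 = 3.664 mV.

V ≈ 3.66 mV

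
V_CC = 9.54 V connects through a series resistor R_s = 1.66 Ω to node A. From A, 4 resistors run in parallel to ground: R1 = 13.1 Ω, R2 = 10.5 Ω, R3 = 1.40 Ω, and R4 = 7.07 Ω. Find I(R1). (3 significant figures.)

I ≈ 0.269 A

Equivalent of the parallel group: R_p = 0.9734 Ω.
V_A by voltage divider: V_A = 9.54 × 0.9734/(1.66 + 0.9734) = 3.526 V.
Branch current I = V_A/R1 = 3.526/13.1 = 0.2692 A.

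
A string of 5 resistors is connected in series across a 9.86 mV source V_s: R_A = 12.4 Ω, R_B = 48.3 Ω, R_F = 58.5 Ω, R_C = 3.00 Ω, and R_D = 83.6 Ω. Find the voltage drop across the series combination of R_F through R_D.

Total series resistance ΣR = 12.4 + 48.3 + 58.5 + 3.00 + 83.6 = 205.8 Ω.
R_{R_F..R_D} = 58.5 + 3.00 + 83.6 = 145.1 Ω.
V = V_s · R/ΣR = 9.86 × 0.7051 = 6.952 mV.

V ≈ 6.95 mV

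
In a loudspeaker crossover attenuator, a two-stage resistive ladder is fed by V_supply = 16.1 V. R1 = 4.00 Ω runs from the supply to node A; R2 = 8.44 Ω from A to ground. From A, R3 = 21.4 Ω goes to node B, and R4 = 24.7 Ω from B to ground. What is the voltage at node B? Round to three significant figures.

The second stage (R3 + R4 = 46.10 Ω) loads node A in parallel with R2.
R2 ‖ (R3+R4) = 7.134 Ω.
First divider: V_A = V_supply · 7.134/(4.00 + 7.134) = 10.32 V.
Stage 2 is unloaded, so V_B = V_A · R4/(R3+R4) = 10.32 × 24.7/46.10 = 5.527 V.

V_B ≈ 5.53 V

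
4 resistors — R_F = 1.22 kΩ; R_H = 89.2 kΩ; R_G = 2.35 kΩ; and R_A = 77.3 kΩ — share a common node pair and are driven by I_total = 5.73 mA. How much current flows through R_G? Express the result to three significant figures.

Total conductance ΣG = 1/1.22 + 1/89.2 + 1/2.35 + 1/77.3 = 1.269 (units of 1/kΩ).
Current divider: I(R_G) = I_total · G_k/ΣG = 5.73 × (0.4255/1.269) = 5.73 × 0.3352 = 1.921 mA.

I ≈ 1.92 mA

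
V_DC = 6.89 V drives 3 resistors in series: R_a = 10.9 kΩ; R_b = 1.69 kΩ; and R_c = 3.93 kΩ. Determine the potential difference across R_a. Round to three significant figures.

Total series resistance ΣR = 10.9 + 1.69 + 3.93 = 16.52 kΩ.
V = V_DC · R/ΣR = 6.89 × 0.6598 = 4.546 V.

V ≈ 4.55 V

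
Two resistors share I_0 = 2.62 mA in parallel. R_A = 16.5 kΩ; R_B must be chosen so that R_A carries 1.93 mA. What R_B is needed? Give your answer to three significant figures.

The fraction through R_A equals R_B/(R_A+R_B).
1.93/2.62 = R_B/(R_A + R_B) → R_B = R_A · (0.7366)/(1 − 0.7366) = 16.5 × 2.797 = 46.15 kΩ.

R_B ≈ 46.2 kΩ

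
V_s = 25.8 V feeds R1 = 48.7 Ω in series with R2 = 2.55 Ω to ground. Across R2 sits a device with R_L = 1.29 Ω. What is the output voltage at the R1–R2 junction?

The load sits in parallel with R2, giving an effective lower resistance R2' = R2·R_L/(R2+R_L) = 0.8566 Ω.
Then V_out = V_s · R2'/(R1 + R2') = 25.8 × 0.8566/49.56 = 0.4460 V.

V_out ≈ 0.446 V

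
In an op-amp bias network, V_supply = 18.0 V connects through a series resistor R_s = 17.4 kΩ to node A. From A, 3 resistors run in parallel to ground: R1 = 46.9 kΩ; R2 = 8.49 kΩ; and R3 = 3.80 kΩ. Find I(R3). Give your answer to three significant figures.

Combine the parallel branches: R_p = (1/46.9 + 1/8.49 + 1/3.80)⁻¹ = 2.486 kΩ.
V_A = 18.0 × 2.486/19.89 = 2.250 V.
I(R3) = V_A / R3 = 2.250/3.80 = 0.5921 mA.
(Equivalently: I_total = 0.9052 mA, then current-divider fraction G_k/ΣG = 0.6542.)

I ≈ 0.592 mA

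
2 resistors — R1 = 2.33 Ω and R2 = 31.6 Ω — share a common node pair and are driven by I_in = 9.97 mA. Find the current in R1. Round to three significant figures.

For two parallel branches, I_k = I_in · (other R)/(sum of R).
I(R1) = 9.97 × 31.6/(2.33 + 31.6) = 9.97 × 0.9313 = 9.285 mA.

I ≈ 9.29 mA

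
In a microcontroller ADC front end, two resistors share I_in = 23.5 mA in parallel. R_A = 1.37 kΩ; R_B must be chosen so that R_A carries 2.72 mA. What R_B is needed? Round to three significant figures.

R_B ≈ 0.179 kΩ

In a two-way split, I_A/I_in = R_B/(R_A + R_B).
2.72/23.5 = R_B/(R_A + R_B) → R_B = R_A · (0.1157)/(1 − 0.1157) = 1.37 × 0.1309 = 0.1793 kΩ.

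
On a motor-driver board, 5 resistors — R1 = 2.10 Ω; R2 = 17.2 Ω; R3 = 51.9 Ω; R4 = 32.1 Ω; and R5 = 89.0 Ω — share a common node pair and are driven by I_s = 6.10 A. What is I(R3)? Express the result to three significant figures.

I ≈ 0.197 A

ΣG = 1/2.10 + 1/17.2 + 1/51.9 + 1/32.1 + 1/89.0 = 0.5960.
By the current-divider rule, I = I_s · G_k/ΣG = 6.10 × 0.03233 = 0.1972 A.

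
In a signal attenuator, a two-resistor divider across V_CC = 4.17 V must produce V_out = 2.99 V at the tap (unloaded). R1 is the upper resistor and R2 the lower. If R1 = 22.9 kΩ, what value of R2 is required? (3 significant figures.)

R2 ≈ 58.0 kΩ

The divider ratio is R2/(R1+R2) = 2.99/4.17 = 0.7170.
So R2 = R1 · V_out/(V_CC − V_out) = 22.9 × 2.99/(4.17 − 2.99) = 22.9 × 2.534 = 58.03 kΩ.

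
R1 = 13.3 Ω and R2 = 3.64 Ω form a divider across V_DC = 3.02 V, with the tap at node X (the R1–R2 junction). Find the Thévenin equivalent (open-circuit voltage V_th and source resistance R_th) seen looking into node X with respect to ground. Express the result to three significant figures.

Open-circuit (no load on X): V_th = V_DC · R2/(R1 + R2) = 3.02 × 3.64/(13.30 + 3.64) = 0.6489 V.
Zeroing V_DC shorts the top of R1 to ground, so R_th = R1 ‖ R2 = 2.858 Ω.

V_th ≈ 0.649 V, R_th ≈ 2.86 Ω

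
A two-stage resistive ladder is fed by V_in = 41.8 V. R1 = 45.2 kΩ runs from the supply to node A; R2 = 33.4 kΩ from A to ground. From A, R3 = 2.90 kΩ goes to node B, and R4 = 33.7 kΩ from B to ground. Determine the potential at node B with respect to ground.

Node A sees R2 in parallel with the series input of stage 2, R3 + R4 = 36.60 kΩ.
R2 ‖ (R3+R4) = 17.46 kΩ.
So V_A = 41.8 × 0.2787 = 11.65 V.
V_B = V_A × 0.9208 = 10.73 V.

V_B ≈ 10.7 V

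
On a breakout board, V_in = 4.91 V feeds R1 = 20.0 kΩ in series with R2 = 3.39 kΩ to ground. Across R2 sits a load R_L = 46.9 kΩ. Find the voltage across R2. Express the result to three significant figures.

V_out ≈ 0.670 V

The load sits in parallel with R2, giving an effective lower resistance R2' = R2·R_L/(R2+R_L) = 3.161 kΩ.
Now apply the divider: V_out = 4.91 × 0.1365 = 0.6702 V.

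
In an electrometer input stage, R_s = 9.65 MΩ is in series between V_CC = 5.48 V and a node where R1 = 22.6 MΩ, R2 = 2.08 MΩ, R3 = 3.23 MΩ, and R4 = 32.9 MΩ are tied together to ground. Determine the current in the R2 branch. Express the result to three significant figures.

Parallel bank: R_p = 1/(1/22.6 + 1/2.08 + 1/3.23 + 1/32.9) = 1.156 MΩ.
Node voltage V_A = V_CC · R_p/(R_s + R_p) = 5.48 × 0.1070 = 0.5863 V.
I(R2) = V_A / R2 = 0.5863/2.08 = 0.2819 µA.
(Equivalently: I_total = 0.5071 µA, then current-divider fraction G_k/ΣG = 0.5558.)

I ≈ 0.282 µA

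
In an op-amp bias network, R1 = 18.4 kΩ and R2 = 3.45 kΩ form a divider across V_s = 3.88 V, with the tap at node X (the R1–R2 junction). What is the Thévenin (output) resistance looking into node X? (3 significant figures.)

Looking into X with the source shorted: R_th = R1·R2/(R1+R2) = 18.40 × 3.45/21.85 = 2.905 kΩ.

R_th ≈ 2.91 kΩ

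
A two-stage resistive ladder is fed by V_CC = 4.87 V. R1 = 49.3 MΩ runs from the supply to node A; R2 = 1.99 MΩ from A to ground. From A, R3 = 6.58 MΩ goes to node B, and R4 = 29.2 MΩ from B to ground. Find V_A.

Looking into the second stage from A: R3 + R4 = 35.78 MΩ appears in parallel with R2.
R2 ‖ (R3+R4) = 1.885 MΩ.
V_A = 4.87 × 1.885/(49.3 + 1.885) = 0.1794 V.

V_A ≈ 0.179 V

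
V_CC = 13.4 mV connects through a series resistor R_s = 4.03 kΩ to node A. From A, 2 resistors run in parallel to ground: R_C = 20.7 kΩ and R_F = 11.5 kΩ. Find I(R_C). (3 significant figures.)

Parallel bank: R_p = 1/(1/20.7 + 1/11.5) = 7.393 kΩ.
V_A by voltage divider: V_A = 13.4 × 7.393/(4.03 + 7.393) = 8.672 mV.
Branch current I = V_A/R_C = 8.672/20.7 = 0.4190 µA.

I ≈ 0.419 µA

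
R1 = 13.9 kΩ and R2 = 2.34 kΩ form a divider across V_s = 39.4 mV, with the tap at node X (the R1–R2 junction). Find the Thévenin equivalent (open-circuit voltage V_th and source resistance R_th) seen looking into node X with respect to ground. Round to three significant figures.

With X open, the divider is unloaded: V_th = 39.4 × 2.34/16.24 = 5.677 mV.
Zeroing V_s shorts the top of R1 to ground, so R_th = R1 ‖ R2 = 2.003 kΩ.

V_th ≈ 5.68 mV, R_th ≈ 2.00 kΩ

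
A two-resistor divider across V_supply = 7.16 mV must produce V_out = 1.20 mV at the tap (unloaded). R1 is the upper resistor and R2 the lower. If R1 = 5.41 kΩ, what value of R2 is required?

V_out/V_supply = R2/(R1+R2) = 0.1676.
So R2 = R1 · V_out/(V_supply − V_out) = 5.41 × 1.20/(7.16 − 1.20) = 5.41 × 0.2013 = 1.089 kΩ.

R2 ≈ 1.09 kΩ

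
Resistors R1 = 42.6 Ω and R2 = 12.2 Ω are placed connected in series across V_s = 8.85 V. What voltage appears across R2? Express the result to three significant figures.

V ≈ 1.97 V

Series total: ΣR = 42.6 + 12.2 = 54.80 Ω.
By the voltage-divider rule, V = 8.85 × 12.20/54.80 = 1.970 V.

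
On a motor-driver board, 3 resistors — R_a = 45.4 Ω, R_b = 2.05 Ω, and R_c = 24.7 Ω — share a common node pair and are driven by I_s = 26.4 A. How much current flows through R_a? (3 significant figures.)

Conductances: ΣG = 1/45.4 + 1/2.05 + 1/24.7 = 0.5503 (1/Ω).
R_a takes the fraction G_k/ΣG = 0.02203/0.5503 = 0.04002, so I = 26.4 × 0.04002 = 1.057 A.

I ≈ 1.06 A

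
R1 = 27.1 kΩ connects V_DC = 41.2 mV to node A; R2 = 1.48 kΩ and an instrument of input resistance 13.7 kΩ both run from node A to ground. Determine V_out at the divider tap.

R2 ‖ R_L = (1.48 × 13.7)/(1.48 + 13.7) = 1.336 kΩ.
Now apply the divider: V_out = 41.2 × 0.04697 = 1.935 mV.
(Unloaded it would be 2.13 mV; the load pulls it down.)

V_out ≈ 1.94 mV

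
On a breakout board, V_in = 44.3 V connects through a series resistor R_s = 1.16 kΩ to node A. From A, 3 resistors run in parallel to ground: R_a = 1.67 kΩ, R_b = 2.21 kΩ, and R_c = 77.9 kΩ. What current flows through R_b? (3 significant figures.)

Parallel bank: R_p = 1/(1/1.67 + 1/2.21 + 1/77.9) = 0.9397 kΩ.
V_A = 44.3 × 0.9397/2.100 = 19.83 V.
I(R_b) = V_A / R_b = 19.83/2.21 = 8.971 mA.

I ≈ 8.97 mA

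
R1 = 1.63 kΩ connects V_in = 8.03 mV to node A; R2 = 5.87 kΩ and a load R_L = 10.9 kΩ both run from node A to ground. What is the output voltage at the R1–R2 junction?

The load sits in parallel with R2, giving an effective lower resistance R2' = R2·R_L/(R2+R_L) = 3.815 kΩ.
Voltage divider with the loaded lower leg: V_out = 8.03 × 3.815/(1.63 + 3.815) = 8.03 × 0.7007 = 5.626 mV.
(Unloaded it would be 6.28 mV; the load pulls it down.)

V_out ≈ 5.63 mV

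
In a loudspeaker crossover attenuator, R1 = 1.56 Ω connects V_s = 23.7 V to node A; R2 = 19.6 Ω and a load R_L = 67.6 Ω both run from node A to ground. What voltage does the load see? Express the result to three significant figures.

First combine the lower leg with the load: R2 ‖ R_L = 15.19 Ω.
Now apply the divider: V_out = 23.7 × 0.9069 = 21.49 V.

V_out ≈ 21.5 V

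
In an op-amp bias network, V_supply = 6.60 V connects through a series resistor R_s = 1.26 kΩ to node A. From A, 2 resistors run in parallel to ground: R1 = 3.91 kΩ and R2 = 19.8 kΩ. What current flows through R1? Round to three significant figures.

Combine the parallel branches: R_p = (1/3.91 + 1/19.8)⁻¹ = 3.265 kΩ.
V_A by voltage divider: V_A = 6.60 × 3.265/(1.26 + 3.265) = 4.762 V.
Branch current I = V_A/R1 = 4.762/3.91 = 1.218 mA.
(Equivalently: I_total = 1.458 mA, then current-divider fraction G_k/ΣG = 0.8351.)

I ≈ 1.22 mA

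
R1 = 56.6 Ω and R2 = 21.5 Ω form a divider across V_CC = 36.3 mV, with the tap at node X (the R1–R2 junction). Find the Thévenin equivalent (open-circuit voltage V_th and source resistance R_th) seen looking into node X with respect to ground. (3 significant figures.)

V_th ≈ 9.99 mV, R_th ≈ 15.6 Ω

V_th is the unloaded tap voltage: V_CC · R2/(R1+R2) = 36.3 × 0.2753 = 9.993 mV.
With V_CC suppressed (replaced by a short), R_th = R1 ‖ R2 = (56.60 × 21.5)/(56.60 + 21.5) = 15.58 Ω.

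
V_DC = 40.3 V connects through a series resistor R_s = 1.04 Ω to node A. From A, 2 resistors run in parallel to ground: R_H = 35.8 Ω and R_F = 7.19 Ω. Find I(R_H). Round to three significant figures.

I ≈ 0.959 A

Equivalent of the parallel group: R_p = 5.987 Ω.
V_A by voltage divider: V_A = 40.3 × 5.987/(1.04 + 5.987) = 34.34 V.
Branch current I = V_A/R_H = 34.34/35.8 = 0.9591 A.
(Equivalently: I_total = 5.735 A, then current-divider fraction G_k/ΣG = 0.1672.)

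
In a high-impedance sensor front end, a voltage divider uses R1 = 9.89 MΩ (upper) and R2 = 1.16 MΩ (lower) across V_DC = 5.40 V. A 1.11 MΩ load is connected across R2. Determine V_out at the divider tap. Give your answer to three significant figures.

V_out ≈ 0.293 V

The load sits in parallel with R2, giving an effective lower resistance R2' = R2·R_L/(R2+R_L) = 0.5672 MΩ.
Voltage divider with the loaded lower leg: V_out = 5.40 × 0.5672/(9.89 + 0.5672) = 5.40 × 0.05424 = 0.2929 V.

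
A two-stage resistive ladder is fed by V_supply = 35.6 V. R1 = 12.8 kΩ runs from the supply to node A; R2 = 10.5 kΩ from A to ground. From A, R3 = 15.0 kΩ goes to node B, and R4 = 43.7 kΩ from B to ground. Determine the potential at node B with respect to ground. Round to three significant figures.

Node A sees R2 in parallel with the series input of stage 2, R3 + R4 = 58.70 kΩ.
Effective lower resistance at A: R2 ‖ 58.70 = 8.907 kΩ.
V_A = 35.6 × 8.907/(12.8 + 8.907) = 14.61 V.
V_B = V_A × 0.7445 = 10.87 V.

V_B ≈ 10.9 V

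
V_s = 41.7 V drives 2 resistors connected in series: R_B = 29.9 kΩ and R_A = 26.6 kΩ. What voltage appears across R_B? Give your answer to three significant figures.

V ≈ 22.1 V

ΣR = 29.9 + 26.6 = 56.50 kΩ.
By the voltage-divider rule, V = 41.7 × 29.90/56.50 = 22.07 V.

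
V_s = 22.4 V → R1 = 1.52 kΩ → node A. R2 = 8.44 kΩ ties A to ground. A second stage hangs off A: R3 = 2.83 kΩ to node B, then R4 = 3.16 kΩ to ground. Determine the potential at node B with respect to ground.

Node A sees R2 in parallel with the series input of stage 2, R3 + R4 = 5.990 kΩ.
Effective lower resistance at A: R2 ‖ 5.990 = 3.504 kΩ.
First divider: V_A = V_s · 3.504/(1.52 + 3.504) = 15.62 V.
Then the unloaded second divider: V_B = V_A × R4/(R3+R4) = 15.62 × 0.5275 = 8.241 V.

V_B ≈ 8.24 V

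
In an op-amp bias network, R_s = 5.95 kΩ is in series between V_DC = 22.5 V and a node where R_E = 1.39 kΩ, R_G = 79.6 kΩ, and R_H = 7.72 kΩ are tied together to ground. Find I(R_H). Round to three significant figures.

I ≈ 0.476 mA

Parallel bank: R_p = 1/(1/1.39 + 1/79.6 + 1/7.72) = 1.161 kΩ.
V_A = 22.5 × 1.161/7.111 = 3.673 V.
I(R_H) = V_A / R_H = 3.673/7.72 = 0.4758 mA.
(Check via current divider: I_total = 3.164 mA; share G_k/ΣG = 0.1504 → same result.)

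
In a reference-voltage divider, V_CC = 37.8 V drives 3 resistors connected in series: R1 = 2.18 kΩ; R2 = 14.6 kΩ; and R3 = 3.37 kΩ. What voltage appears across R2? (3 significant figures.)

V ≈ 27.4 V

ΣR = 2.18 + 14.6 + 3.37 = 20.15 kΩ.
Voltage divider: V = V_CC · (14.60 / 20.15) = 37.8 × 0.7246 = 27.39 V.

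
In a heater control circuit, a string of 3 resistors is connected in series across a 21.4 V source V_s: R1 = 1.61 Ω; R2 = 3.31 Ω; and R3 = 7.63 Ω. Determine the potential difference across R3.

V ≈ 13.0 V

Series total: ΣR = 1.61 + 3.31 + 7.63 = 12.55 Ω.
V = V_s · R/ΣR = 21.4 × 0.6080 = 13.01 V.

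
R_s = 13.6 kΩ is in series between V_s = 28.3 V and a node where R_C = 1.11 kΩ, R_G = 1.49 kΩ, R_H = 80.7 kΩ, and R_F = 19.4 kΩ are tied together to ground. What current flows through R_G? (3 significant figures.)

I ≈ 0.817 mA

Equivalent of the parallel group: R_p = 0.6113 kΩ.
V_A = 28.3 × 0.6113/14.21 = 1.217 V.
I(R_G) = V_A / R_G = 1.217/1.49 = 0.8169 mA.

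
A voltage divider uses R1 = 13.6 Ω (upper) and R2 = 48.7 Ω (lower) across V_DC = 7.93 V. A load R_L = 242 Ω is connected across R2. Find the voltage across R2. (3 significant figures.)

R2 ‖ R_L = (48.7 × 242)/(48.7 + 242) = 40.54 Ω.
Then V_out = V_DC · R2'/(R1 + R2') = 7.93 × 40.54/54.14 = 5.938 V.

V_out ≈ 5.94 V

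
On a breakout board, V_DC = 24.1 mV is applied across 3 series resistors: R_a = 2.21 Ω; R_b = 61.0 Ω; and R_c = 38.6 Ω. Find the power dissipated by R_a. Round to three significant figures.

The common current is I = 24.1/101.8 = 0.2367 mA.
V(R_a) = I·R = 0.5231 mV; P = V·I = 0.5231 × 0.2367 = 0.1238 µW.

P ≈ 0.124 µW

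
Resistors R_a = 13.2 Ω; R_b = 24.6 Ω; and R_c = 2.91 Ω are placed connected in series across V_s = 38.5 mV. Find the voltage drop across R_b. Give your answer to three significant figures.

V ≈ 23.3 mV

Series total: ΣR = 13.2 + 24.6 + 2.91 = 40.71 Ω.
By the voltage-divider rule, V = 38.5 × 24.60/40.71 = 23.26 mV.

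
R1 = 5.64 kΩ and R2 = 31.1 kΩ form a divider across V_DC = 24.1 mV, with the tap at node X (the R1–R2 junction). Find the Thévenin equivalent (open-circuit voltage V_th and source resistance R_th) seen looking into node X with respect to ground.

V_th ≈ 20.4 mV, R_th ≈ 4.77 kΩ

Open-circuit (no load on X): V_th = V_DC · R2/(R1 + R2) = 24.1 × 31.1/(5.640 + 31.1) = 20.40 mV.
Looking into X with the source shorted: R_th = R1·R2/(R1+R2) = 5.640 × 31.1/36.74 = 4.774 kΩ.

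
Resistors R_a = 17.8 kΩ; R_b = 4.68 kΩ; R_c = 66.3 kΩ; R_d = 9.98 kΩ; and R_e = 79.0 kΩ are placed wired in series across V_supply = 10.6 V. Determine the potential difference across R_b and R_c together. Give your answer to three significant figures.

ΣR = 17.8 + 4.68 + 66.3 + 9.98 + 79.0 = 177.8 kΩ.
R_{R_b..R_c} = 4.68 + 66.3 = 70.98 kΩ.
By the voltage-divider rule, V = 10.6 × 70.98/177.8 = 4.233 V.

V ≈ 4.23 V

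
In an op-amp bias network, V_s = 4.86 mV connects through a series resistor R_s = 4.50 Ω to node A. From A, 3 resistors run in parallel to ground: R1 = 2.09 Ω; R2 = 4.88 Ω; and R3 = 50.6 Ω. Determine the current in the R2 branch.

Parallel bank: R_p = 1/(1/2.09 + 1/4.88 + 1/50.6) = 1.422 Ω.
Node voltage V_A = V_s · R_p/(R_s + R_p) = 4.86 × 0.2401 = 1.167 mV.
I(R2) = V_A / R2 = 1.167/4.88 = 0.2392 mA.
(Equivalently: I_total = 0.8206 mA, then current-divider fraction G_k/ΣG = 0.2914.)

I ≈ 0.239 mA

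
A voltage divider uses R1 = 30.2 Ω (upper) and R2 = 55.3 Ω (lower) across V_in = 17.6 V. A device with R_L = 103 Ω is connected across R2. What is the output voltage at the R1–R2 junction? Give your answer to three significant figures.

The load sits in parallel with R2, giving an effective lower resistance R2' = R2·R_L/(R2+R_L) = 35.98 Ω.
Then V_out = V_in · R2'/(R1 + R2') = 17.6 × 35.98/66.18 = 9.569 V.

V_out ≈ 9.57 V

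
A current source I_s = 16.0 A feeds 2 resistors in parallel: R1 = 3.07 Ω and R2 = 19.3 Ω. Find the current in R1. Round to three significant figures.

Two-branch current divider: I_k = I_s · R_other/(R_1 + R_2).
So I = 16.0 × 19.3/22.37 = 13.80 A.

I ≈ 13.8 A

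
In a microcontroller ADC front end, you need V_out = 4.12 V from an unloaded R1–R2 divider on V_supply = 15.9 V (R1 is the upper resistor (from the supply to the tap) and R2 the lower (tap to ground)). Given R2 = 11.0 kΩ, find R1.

Required fraction k = V_out/V_supply = 0.2591.
Rearranging, R1 = R2·(1−k)/k = 11.0 × 2.859 = 31.45 kΩ.

R1 ≈ 31.5 kΩ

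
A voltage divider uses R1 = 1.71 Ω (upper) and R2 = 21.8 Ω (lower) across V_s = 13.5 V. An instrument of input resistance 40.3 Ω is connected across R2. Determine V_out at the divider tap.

The load sits in parallel with R2, giving an effective lower resistance R2' = R2·R_L/(R2+R_L) = 14.15 Ω.
Voltage divider with the loaded lower leg: V_out = 13.5 × 14.15/(1.71 + 14.15) = 13.5 × 0.8922 = 12.04 V.
(Unloaded it would be 12.5 V; the load pulls it down.)

V_out ≈ 12.0 V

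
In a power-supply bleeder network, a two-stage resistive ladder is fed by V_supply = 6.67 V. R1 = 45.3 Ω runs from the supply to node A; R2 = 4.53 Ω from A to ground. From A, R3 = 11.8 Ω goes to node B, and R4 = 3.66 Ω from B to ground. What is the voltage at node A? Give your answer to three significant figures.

Looking into the second stage from A: R3 + R4 = 15.46 Ω appears in parallel with R2.
Effective lower resistance at A: R2 ‖ 15.46 = 3.503 Ω.
First divider: V_A = V_supply · 3.503/(45.3 + 3.503) = 0.4788 V.

V_A ≈ 0.479 V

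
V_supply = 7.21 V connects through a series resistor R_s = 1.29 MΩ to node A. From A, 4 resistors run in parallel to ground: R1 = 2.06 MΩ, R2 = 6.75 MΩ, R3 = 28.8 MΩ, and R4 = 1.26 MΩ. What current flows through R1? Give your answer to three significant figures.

I ≈ 1.21 µA

Equivalent of the parallel group: R_p = 0.6840 MΩ.
V_A = 7.21 × 0.6840/1.974 = 2.498 V.
I(R1) = V_A / R1 = 2.498/2.06 = 1.213 µA.
(Equivalently: I_total = 3.652 µA, then current-divider fraction G_k/ΣG = 0.3320.)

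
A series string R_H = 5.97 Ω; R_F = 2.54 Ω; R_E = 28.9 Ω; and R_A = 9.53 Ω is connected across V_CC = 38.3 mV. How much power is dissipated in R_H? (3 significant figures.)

P ≈ 3.97 µW

ΣR = 46.94 Ω → I = 38.3/46.94 = 0.8159 mA.
P(R_H) = I²·R_H = (0.8159)² × 5.97 = 3.975 µW.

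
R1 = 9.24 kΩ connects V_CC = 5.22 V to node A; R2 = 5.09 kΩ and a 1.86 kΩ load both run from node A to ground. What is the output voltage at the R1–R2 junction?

The load sits in parallel with R2, giving an effective lower resistance R2' = R2·R_L/(R2+R_L) = 1.362 kΩ.
Then V_out = V_CC · R2'/(R1 + R2') = 5.22 × 1.362/10.60 = 0.6707 V.

V_out ≈ 0.671 V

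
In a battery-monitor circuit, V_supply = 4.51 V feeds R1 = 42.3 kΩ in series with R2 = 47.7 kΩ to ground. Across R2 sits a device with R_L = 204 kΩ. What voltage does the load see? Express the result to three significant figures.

V_out ≈ 2.15 V

R2 ‖ R_L = (47.7 × 204)/(47.7 + 204) = 38.66 kΩ.
Now apply the divider: V_out = 4.51 × 0.4775 = 2.154 V.
(Unloaded it would be 2.39 V; the load pulls it down.)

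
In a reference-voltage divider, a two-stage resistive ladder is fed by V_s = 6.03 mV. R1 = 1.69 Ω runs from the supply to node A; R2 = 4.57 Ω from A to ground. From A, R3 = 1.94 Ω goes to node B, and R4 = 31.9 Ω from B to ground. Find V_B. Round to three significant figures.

Looking into the second stage from A: R3 + R4 = 33.84 Ω appears in parallel with R2.
R2 ‖ (R3+R4) = 4.026 Ω.
V_A = 6.03 × 4.026/(1.69 + 4.026) = 4.247 mV.
Stage 2 is unloaded, so V_B = V_A · R4/(R3+R4) = 4.247 × 31.9/33.84 = 4.004 mV.

V_B ≈ 4.00 mV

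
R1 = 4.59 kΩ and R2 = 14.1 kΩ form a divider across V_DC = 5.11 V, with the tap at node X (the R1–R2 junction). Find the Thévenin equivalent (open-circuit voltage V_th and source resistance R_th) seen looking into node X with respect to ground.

With X open, the divider is unloaded: V_th = 5.11 × 14.1/18.69 = 3.855 V.
Zeroing V_DC shorts the top of R1 to ground, so R_th = R1 ‖ R2 = 3.463 kΩ.

V_th ≈ 3.86 V, R_th ≈ 3.46 kΩ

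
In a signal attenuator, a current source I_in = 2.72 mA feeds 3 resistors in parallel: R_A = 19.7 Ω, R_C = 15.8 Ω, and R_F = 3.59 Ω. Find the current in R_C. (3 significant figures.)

Conductances: ΣG = 1/19.7 + 1/15.8 + 1/3.59 = 0.3926 (1/Ω).
R_C takes the fraction G_k/ΣG = 0.06329/0.3926 = 0.1612, so I = 2.72 × 0.1612 = 0.4385 mA.

I ≈ 0.438 mA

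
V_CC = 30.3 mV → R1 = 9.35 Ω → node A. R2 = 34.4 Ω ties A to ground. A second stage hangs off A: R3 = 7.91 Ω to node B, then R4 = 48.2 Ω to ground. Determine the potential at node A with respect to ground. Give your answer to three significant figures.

V_A ≈ 21.1 mV

Node A sees R2 in parallel with the series input of stage 2, R3 + R4 = 56.11 Ω.
Effective lower resistance at A: R2 ‖ 56.11 = 21.33 Ω.
V_A = 30.3 × 21.33/(9.35 + 21.33) = 21.06 mV.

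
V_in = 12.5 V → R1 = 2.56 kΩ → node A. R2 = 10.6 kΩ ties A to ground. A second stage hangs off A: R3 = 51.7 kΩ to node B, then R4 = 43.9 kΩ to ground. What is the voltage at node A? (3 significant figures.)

V_A ≈ 9.86 V

Looking into the second stage from A: R3 + R4 = 95.60 kΩ appears in parallel with R2.
R2 ‖ (R3+R4) = 9.542 kΩ.
So V_A = 12.5 × 0.7885 = 9.856 V.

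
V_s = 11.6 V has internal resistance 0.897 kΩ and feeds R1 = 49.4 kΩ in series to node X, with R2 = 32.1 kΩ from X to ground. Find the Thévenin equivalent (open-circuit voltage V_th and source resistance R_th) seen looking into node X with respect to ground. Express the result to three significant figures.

V_th ≈ 4.52 V, R_th ≈ 19.6 kΩ

R1' = 0.897 + 49.4 = 50.30 kΩ (source resistance + R1).
V_th is the unloaded tap voltage: V_s · R2/(R1'+R2) = 11.6 × 0.3896 = 4.519 V.
Zeroing V_s shorts the top of R1' to ground, so R_th = R1' ‖ R2 = 19.59 kΩ.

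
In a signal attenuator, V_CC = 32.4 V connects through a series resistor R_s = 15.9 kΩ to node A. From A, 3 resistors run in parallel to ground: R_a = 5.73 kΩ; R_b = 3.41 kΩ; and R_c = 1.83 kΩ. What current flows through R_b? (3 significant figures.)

Equivalent of the parallel group: R_p = 0.9860 kΩ.
Node voltage V_A = V_CC · R_p/(R_s + R_p) = 32.4 × 0.05839 = 1.892 V.
Branch current I = V_A/R_b = 1.892/3.41 = 0.5548 mA.
(Check via current divider: I_total = 1.919 mA; share G_k/ΣG = 0.2891 → same result.)

I ≈ 0.555 mA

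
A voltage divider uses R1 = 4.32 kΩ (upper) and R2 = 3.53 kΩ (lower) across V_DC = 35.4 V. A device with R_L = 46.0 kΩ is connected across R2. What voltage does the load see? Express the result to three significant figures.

V_out ≈ 15.3 V

The load sits in parallel with R2, giving an effective lower resistance R2' = R2·R_L/(R2+R_L) = 3.278 kΩ.
Now apply the divider: V_out = 35.4 × 0.4315 = 15.27 V.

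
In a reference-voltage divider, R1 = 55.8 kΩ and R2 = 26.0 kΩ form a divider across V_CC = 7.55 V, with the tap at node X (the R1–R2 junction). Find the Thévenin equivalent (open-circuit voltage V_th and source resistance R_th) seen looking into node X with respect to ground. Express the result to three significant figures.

Open-circuit (no load on X): V_th = V_CC · R2/(R1 + R2) = 7.55 × 26.0/(55.80 + 26.0) = 2.400 V.
Zeroing V_CC shorts the top of R1 to ground, so R_th = R1 ‖ R2 = 17.74 kΩ.

V_th ≈ 2.40 V, R_th ≈ 17.7 kΩ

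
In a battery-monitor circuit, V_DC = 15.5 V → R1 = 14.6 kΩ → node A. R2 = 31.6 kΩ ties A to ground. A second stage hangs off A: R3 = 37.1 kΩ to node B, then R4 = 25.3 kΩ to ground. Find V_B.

The second stage (R3 + R4 = 62.40 kΩ) loads node A in parallel with R2.
Effective lower resistance at A: R2 ‖ 62.40 = 20.98 kΩ.
V_A = 15.5 × 20.98/(14.6 + 20.98) = 9.139 V.
V_B = V_A × 0.4054 = 3.705 V.

V_B ≈ 3.71 V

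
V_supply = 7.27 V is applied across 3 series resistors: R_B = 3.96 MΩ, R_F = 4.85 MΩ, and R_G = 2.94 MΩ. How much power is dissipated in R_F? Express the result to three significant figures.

P ≈ 1.86 µW

The common current is I = 7.27/11.75 = 0.6187 µA.
P(R_F) = I²·R_F = (0.6187)² × 4.85 = 1.857 µW.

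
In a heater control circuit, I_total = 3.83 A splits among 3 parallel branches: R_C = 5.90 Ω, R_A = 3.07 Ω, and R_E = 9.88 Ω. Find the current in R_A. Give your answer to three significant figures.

Conductances: ΣG = 1/5.90 + 1/3.07 + 1/9.88 = 0.5964 (1/Ω).
R_A takes the fraction G_k/ΣG = 0.3257/0.5964 = 0.5461, so I = 3.83 × 0.5461 = 2.092 A.

I ≈ 2.09 A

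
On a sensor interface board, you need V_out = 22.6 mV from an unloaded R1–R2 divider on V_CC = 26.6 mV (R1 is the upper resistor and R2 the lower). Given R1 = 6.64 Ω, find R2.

V_out/V_CC = R2/(R1+R2) = 0.8496.
Rearranging, R2 = R1·k/(1−k) = 6.64 × 5.650 = 37.52 Ω.

R2 ≈ 37.5 Ω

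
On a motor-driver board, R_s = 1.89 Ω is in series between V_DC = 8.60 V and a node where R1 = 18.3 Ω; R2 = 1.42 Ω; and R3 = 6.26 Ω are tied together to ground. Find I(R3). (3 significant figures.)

I ≈ 0.502 A

Equivalent of the parallel group: R_p = 1.089 Ω.
Node voltage V_A = V_DC · R_p/(R_s + R_p) = 8.60 × 0.3655 = 3.143 V.
Branch current I = V_A/R3 = 3.143/6.26 = 0.5021 A.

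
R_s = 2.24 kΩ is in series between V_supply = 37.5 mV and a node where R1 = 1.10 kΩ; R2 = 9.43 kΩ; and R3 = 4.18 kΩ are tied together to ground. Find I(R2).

I ≈ 1.04 µA

Parallel bank: R_p = 1/(1/1.10 + 1/9.43 + 1/4.18) = 0.7972 kΩ.
Node voltage V_A = V_supply · R_p/(R_s + R_p) = 37.5 × 0.2625 = 9.843 mV.
I(R2) = V_A / R2 = 9.843/9.43 = 1.044 µA.
(Check via current divider: I_total = 12.35 µA; share G_k/ΣG = 0.08454 → same result.)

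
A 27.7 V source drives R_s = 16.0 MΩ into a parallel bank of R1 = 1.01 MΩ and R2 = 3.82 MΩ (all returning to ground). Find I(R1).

Combine the parallel branches: R_p = (1/1.01 + 1/3.82)⁻¹ = 0.7988 MΩ.
V_A = 27.7 × 0.7988/16.80 = 1.317 V.
I(R1) = V_A / R1 = 1.317/1.01 = 1.304 µA.

I ≈ 1.30 µA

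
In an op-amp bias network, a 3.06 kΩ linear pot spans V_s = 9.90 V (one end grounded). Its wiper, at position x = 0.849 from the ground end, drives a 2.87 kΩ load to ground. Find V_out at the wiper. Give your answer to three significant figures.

Split the track: R_lower = x·R_p = 2.598 kΩ, R_upper = (1−x)·R_p = 0.4621 kΩ.
R_L loads the lower segment: effective lower R = 1.364 kΩ.
Loaded-divider output: V_out = 9.90 × 0.7469 = 7.394 V.
(Unloaded: V_out = x·V_s = 8.41 V.)

V_out ≈ 7.39 V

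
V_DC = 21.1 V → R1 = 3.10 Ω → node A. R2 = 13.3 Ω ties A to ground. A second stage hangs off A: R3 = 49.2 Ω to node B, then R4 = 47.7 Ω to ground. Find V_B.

V_B ≈ 8.21 V

Node A sees R2 in parallel with the series input of stage 2, R3 + R4 = 96.90 Ω.
Effective lower resistance at A: R2 ‖ 96.90 = 11.69 Ω.
V_A = 21.1 × 11.69/(3.10 + 11.69) = 16.68 V.
Stage 2 is unloaded, so V_B = V_A · R4/(R3+R4) = 16.68 × 47.7/96.90 = 8.210 V.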